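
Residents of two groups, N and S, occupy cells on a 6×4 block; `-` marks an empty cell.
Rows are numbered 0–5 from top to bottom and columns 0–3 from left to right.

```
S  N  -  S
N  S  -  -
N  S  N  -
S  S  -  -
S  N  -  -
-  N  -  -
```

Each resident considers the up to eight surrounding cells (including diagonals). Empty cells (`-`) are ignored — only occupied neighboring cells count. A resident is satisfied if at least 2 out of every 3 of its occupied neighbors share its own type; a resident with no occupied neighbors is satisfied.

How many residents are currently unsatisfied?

12

(0,0)S 1/3 unhappy
(0,1)N 1/3 unhappy
(0,3)S 0/0 ok
(1,0)N 2/5 unhappy
(1,1)S 2/6 unhappy
(2,0)N 1/5 unhappy
(2,1)S 3/6 unhappy
(2,2)N 0/3 unhappy
(3,0)S 3/5 unhappy
(3,1)S 3/6 unhappy
(4,0)S 2/4 unhappy
(4,1)N 1/4 unhappy
(5,1)N 1/2 unhappy
Unsatisfied: (0,0), (0,1), (1,0), (1,1), (2,0), (2,1), (2,2), (3,0), (3,1), (4,0), (4,1), (5,1) — 12 in total.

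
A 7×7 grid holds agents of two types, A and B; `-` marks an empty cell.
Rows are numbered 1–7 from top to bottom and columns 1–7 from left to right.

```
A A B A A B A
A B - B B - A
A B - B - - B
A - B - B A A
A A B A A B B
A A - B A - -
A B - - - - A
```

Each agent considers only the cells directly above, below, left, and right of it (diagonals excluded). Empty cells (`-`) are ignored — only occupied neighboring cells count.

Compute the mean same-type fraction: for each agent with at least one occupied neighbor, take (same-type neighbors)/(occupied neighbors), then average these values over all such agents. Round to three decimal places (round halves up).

(1,1)A 2/2
(1,2)A 1/3
(1,3)B 0/2
(1,4)A 1/3
(1,5)A 1/3
(1,6)B 0/2
(1,7)A 1/2
(2,1)A 2/3
(2,2)B 1/3
(2,4)B 2/3
(2,5)B 1/2
(2,7)A 1/2
(3,1)A 2/3
(3,2)B 1/2
(3,4)B 1/1
(3,7)B 0/2
(4,1)A 2/2
(4,3)B 1/1
(4,5)B 0/2
(4,6)A 1/3
(4,7)A 1/3
(5,1)A 3/3
(5,2)A 2/3
(5,3)B 1/3
(5,4)A 1/3
(5,5)A 2/4
(5,6)B 1/3
(5,7)B 1/2
(6,1)A 3/3
(6,2)A 2/3
(6,4)B 0/2
(6,5)A 1/2
(7,1)A 1/2
(7,2)B 0/2
(7,7)A — no occupied neighbors
Sum over 34 agents: 2/2 + 1/3 + 0/2 + 1/3 + 1/3 + 0/2 + 1/2 + 2/3 + 1/3 + 2/3 + 1/2 + 1/2 + 2/3 + 1/2 + 1/1 + 0/2 + 2/2 + 1/1 + 0/2 + 1/3 + 1/3 + 3/3 + 2/3 + 1/3 + 1/3 + 2/4 + 1/3 + 1/2 + 3/3 + 2/3 + 0/2 + 1/2 + 1/2 + 0/2 = 49/3; mean = 49/3 ÷ 34 = 49/102 = 0.480392… → 0.480.

0.480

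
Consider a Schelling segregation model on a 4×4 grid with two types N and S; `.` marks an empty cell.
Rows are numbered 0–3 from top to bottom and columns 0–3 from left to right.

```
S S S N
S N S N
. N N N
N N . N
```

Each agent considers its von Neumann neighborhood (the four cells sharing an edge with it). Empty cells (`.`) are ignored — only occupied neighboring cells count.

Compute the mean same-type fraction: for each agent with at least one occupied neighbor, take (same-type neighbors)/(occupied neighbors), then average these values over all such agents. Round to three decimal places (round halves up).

0.726

(0,0)S 2/2
(0,1)S 2/3
(0,2)S 2/3
(0,3)N 1/2
(1,0)S 1/2
(1,1)N 1/4
(1,2)S 1/4
(1,3)N 2/3
(2,1)N 3/3
(2,2)N 2/3
(2,3)N 3/3
(3,0)N 1/1
(3,1)N 2/2
(3,3)N 1/1
Sum over 14 agents: 2/2 + 2/3 + 2/3 + 1/2 + 1/2 + 1/4 + 1/4 + 2/3 + 3/3 + 2/3 + 3/3 + 1/1 + 2/2 + 1/1 = 61/6; mean = 61/6 ÷ 14 = 61/84 = 0.726190… → 0.726.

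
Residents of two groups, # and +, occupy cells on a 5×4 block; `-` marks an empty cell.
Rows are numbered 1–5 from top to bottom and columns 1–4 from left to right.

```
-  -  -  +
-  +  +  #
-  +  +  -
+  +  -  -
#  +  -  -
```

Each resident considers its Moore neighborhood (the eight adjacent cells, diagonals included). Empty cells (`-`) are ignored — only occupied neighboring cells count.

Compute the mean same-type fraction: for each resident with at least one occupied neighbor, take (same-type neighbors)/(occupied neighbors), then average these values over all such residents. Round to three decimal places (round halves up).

(1,4)+ 1/2
(2,2)+ 3/3
(2,3)+ 4/5
(2,4)# 0/3
(3,2)+ 5/5
(3,3)+ 4/5
(4,1)+ 3/4
(4,2)+ 4/5
(5,1)# 0/3
(5,2)+ 2/3
Sum over 10 residents: 1/2 + 3/3 + 4/5 + 0/3 + 5/5 + 4/5 + 3/4 + 4/5 + 0/3 + 2/3 = 379/60; mean = 379/60 ÷ 10 = 379/600 = 0.631666… → 0.632.

0.632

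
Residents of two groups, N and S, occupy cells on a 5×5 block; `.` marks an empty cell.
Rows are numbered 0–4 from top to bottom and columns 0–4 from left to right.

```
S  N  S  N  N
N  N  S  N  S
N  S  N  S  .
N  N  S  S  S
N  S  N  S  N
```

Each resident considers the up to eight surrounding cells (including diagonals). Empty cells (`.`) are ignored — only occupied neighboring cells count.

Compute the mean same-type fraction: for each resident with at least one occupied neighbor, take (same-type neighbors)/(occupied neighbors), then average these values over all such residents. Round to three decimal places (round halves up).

(0,0)S 0/3
(0,1)N 2/5
(0,2)S 1/5
(0,3)N 2/5
(0,4)N 2/3
(1,0)N 3/5
(1,1)N 4/8
(1,2)S 3/8
(1,3)N 3/7
(1,4)S 1/4
(2,0)N 4/5
(2,1)S 2/8
(2,2)N 3/8
(2,3)S 5/7
(3,0)N 3/5
(3,1)N 5/8
(3,2)S 5/8
(3,3)S 4/7
(3,4)S 3/4
(4,0)N 2/3
(4,1)S 1/5
(4,2)N 1/5
(4,3)S 3/5
(4,4)N 0/3
Sum over 24 residents: 0/3 + 2/5 + 1/5 + 2/5 + 2/3 + 3/5 + 4/8 + 3/8 + 3/7 + 1/4 + 4/5 + 2/8 + 3/8 + 5/7 + 3/5 + 5/8 + 5/8 + 4/7 + 3/4 + 2/3 + 1/5 + 1/5 + 3/5 + 0/3 = 907/84; mean = 907/84 ÷ 24 = 907/2016 = 0.449900… → 0.450.

0.450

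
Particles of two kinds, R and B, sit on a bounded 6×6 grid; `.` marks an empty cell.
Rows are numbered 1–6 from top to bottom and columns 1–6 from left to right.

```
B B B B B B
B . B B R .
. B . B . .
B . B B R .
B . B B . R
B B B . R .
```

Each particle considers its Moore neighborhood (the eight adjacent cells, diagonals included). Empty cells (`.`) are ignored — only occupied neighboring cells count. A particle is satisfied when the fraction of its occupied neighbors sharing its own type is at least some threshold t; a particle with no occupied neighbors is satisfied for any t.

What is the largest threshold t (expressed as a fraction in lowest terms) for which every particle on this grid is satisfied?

Row 1: (1,1)B 2/2 · (1,2)B 4/4 · (1,3)B 4/4 · (1,4)B 4/5 · (1,5)B 3/4 · (1,6)B 1/2
Row 2: (2,1)B 3/3 · (2,3)B 6/6 · (2,4)B 5/6 · (2,5)R 0/5
Row 3: (3,2)B 4/4 · (3,4)B 4/6
Row 4: (4,1)B 2/2 · (4,3)B 5/5 · (4,4)B 4/5 · (4,5)R 1/4
Row 5: (5,1)B 3/3 · (5,3)B 5/5 · (5,4)B 4/6 · (5,6)R 2/2
Row 6: (6,1)B 2/2 · (6,2)B 4/4 · (6,3)B 3/3 · (6,5)R 1/2
The smallest same-type fraction is 0/5 at (2,5), which reduces to 0/1. Any threshold above that leaves this particle unsatisfied.

0/1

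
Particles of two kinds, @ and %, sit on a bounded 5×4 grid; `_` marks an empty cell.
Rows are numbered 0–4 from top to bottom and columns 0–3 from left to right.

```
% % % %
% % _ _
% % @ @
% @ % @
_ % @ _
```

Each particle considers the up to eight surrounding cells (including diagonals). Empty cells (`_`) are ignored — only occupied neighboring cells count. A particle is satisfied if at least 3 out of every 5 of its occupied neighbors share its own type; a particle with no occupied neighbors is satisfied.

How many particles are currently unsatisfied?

5

(0,0)% 3/3 ok
(0,1)% 4/4 ok
(0,2)% 3/3 ok
(0,3)% 1/1 ok
(1,0)% 5/5 ok
(1,1)% 6/7 ok
(2,0)% 4/5 ok
(2,1)% 5/7 ok
(2,2)@ 3/6 unhappy
(2,3)@ 2/3 ok
(3,0)% 3/4 ok
(3,1)@ 2/7 unhappy
(3,2)% 2/7 unhappy
(3,3)@ 3/4 ok
(4,1)% 2/4 unhappy
(4,2)@ 2/4 unhappy
Unsatisfied: (2,2), (3,1), (3,2), (4,1), (4,2) — 5 in total.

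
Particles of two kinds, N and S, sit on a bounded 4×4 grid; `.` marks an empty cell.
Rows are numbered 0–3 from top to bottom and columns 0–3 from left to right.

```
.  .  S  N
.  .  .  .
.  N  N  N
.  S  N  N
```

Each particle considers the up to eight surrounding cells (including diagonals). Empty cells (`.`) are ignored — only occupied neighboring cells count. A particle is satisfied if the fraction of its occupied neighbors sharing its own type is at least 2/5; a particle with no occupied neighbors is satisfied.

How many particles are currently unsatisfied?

(0,2)S 0/1 ✗
(0,3)N 0/1 ✗
(2,1)N 2/3 ✓
(2,2)N 4/5 ✓
(2,3)N 3/3 ✓
(3,1)S 0/3 ✗
(3,2)N 4/5 ✓
(3,3)N 3/3 ✓
Unsatisfied: (0,2), (0,3), (3,1) — 3 in total.

3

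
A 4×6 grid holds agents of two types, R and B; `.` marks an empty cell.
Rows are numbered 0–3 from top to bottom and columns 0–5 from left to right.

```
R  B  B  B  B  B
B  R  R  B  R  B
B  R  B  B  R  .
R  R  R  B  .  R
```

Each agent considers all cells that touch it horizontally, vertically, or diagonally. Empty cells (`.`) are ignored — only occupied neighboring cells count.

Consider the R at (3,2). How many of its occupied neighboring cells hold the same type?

2

Occupied neighbors of (3,2): (2,1)=R, (2,2)=B, (2,3)=B, (3,1)=R, (3,3)=B.
Same type (R): 2 of 5.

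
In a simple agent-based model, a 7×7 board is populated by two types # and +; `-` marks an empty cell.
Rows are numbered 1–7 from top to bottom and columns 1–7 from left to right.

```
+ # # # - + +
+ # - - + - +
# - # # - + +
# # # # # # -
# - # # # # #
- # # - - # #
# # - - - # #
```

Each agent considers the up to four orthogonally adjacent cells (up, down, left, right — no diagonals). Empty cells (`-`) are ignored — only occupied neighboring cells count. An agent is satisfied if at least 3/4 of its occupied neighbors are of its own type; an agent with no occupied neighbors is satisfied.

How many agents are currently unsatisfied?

(1,1)+ 1/2 unhappy
(1,2)# 2/3 unhappy
(1,3)# 2/2 ok
(1,4)# 1/1 ok
(1,6)+ 1/1 ok
(1,7)+ 2/2 ok
(2,1)+ 1/3 unhappy
(2,2)# 1/2 unhappy
(2,5)+ 0/0 ok
(2,7)+ 2/2 ok
(3,1)# 1/2 unhappy
(3,3)# 2/2 ok
(3,4)# 2/2 ok
(3,6)+ 1/2 unhappy
(3,7)+ 2/2 ok
(4,1)# 3/3 ok
(4,2)# 2/2 ok
(4,3)# 4/4 ok
(4,4)# 4/4 ok
(4,5)# 3/3 ok
(4,6)# 2/3 unhappy
(5,1)# 1/1 ok
(5,3)# 3/3 ok
(5,4)# 3/3 ok
(5,5)# 3/3 ok
(5,6)# 4/4 ok
(5,7)# 2/2 ok
(6,2)# 2/2 ok
(6,3)# 2/2 ok
(6,6)# 3/3 ok
(6,7)# 3/3 ok
(7,1)# 1/1 ok
(7,2)# 2/2 ok
(7,6)# 2/2 ok
(7,7)# 2/2 ok
Unsatisfied: (1,1), (1,2), (2,1), (2,2), (3,1), (3,6), (4,6) — 7 in total.

7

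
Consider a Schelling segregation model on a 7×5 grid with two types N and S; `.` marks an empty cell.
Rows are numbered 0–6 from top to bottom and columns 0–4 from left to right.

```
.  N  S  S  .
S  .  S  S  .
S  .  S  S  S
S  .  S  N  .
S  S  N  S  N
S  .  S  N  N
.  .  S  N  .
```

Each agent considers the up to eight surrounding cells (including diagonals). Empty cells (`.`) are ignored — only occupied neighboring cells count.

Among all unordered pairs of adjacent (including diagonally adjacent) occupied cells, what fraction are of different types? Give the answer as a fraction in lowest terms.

19/54

Scan each occupied cell's neighbors to the right and below (and the two forward diagonals) so each pair is counted once.
From row 0: 3 unlike of 8 pairs (running 3/8).
From row 1: 0 unlike of 7 pairs (running 3/15).
From row 2: 3 unlike of 8 pairs (running 6/23).
From row 3: 3 unlike of 9 pairs (running 9/32).
From row 4: 6 unlike of 14 pairs (running 15/46).
From row 5: 3 unlike of 7 pairs (running 18/53).
From row 6: 1 unlike of 1 pairs (running 19/54).
Total adjacent occupied pairs: 54; unlike-type pairs: 19.
19/54 is already in lowest terms.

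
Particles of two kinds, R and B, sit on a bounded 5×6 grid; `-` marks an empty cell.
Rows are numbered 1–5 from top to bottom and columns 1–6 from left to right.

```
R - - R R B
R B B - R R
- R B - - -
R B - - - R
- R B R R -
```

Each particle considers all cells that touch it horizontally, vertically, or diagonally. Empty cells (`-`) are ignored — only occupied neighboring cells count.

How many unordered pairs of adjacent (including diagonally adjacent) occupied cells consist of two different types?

Scan each occupied cell's neighbors to the right and below (and the two forward diagonals) so each pair is counted once.
Row 1: R(1,1)–R(2,1)= R(1,1)–B(2,2)≠ R(1,4)–R(1,5)= R(1,4)–R(2,5)= R(1,4)–B(2,3)≠ R(1,5)–B(1,6)≠ R(1,5)–R(2,5)= R(1,5)–R(2,6)= B(1,6)–R(2,6)≠ B(1,6)–R(2,5)≠  → 5/10 unlike.
Row 2: R(2,1)–B(2,2)≠ R(2,1)–R(3,2)= B(2,2)–B(2,3)= B(2,2)–R(3,2)≠ B(2,2)–B(3,3)= B(2,3)–B(3,3)= B(2,3)–R(3,2)≠ R(2,5)–R(2,6)=  → 3/8 unlike.
Row 3: R(3,2)–B(3,3)≠ R(3,2)–B(4,2)≠ R(3,2)–R(4,1)= B(3,3)–B(4,2)=  → 2/4 unlike.
Row 4: R(4,1)–B(4,2)≠ R(4,1)–R(5,2)= B(4,2)–R(5,2)≠ B(4,2)–B(5,3)= R(4,6)–R(5,5)=  → 2/5 unlike.
Row 5: R(5,2)–B(5,3)≠ B(5,3)–R(5,4)≠ R(5,4)–R(5,5)=  → 2/3 unlike.
Total adjacent occupied pairs: 30; unlike-type pairs: 14.

14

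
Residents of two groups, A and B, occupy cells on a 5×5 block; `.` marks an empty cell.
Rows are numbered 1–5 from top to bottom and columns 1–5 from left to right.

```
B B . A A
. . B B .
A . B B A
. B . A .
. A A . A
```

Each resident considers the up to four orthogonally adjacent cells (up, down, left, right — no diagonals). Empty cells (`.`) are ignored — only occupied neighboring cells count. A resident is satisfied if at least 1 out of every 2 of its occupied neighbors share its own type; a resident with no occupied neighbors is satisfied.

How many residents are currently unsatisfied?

(1,1)B 1/1 satisfied
(1,2)B 1/1 satisfied
(1,4)A 1/2 satisfied
(1,5)A 1/1 satisfied
(2,3)B 2/2 satisfied
(2,4)B 2/3 satisfied
(3,1)A 0/0 satisfied
(3,3)B 2/2 satisfied
(3,4)B 2/4 satisfied
(3,5)A 0/1 not
(4,2)B 0/1 not
(4,4)A 0/1 not
(5,2)A 1/2 satisfied
(5,3)A 1/1 satisfied
(5,5)A 0/0 satisfied
Unsatisfied: (3,5), (4,2), (4,4) — 3 in total.

3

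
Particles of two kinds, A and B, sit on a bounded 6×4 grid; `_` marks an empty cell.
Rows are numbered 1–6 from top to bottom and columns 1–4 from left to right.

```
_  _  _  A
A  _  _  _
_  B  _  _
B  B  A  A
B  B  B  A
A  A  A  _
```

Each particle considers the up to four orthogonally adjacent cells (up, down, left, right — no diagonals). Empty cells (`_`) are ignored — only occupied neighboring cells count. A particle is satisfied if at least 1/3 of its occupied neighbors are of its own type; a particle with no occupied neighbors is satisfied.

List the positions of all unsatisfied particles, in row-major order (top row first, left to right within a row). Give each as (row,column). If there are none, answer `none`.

(5,3)

(1,4)A 0/0 satisfied
(2,1)A 0/0 satisfied
(3,2)B 1/1 satisfied
(4,1)B 2/2 satisfied
(4,2)B 3/4 satisfied
(4,3)A 1/3 satisfied
(4,4)A 2/2 satisfied
(5,1)B 2/3 satisfied
(5,2)B 3/4 satisfied
(5,3)B 1/4 not
(5,4)A 1/2 satisfied
(6,1)A 1/2 satisfied
(6,2)A 2/3 satisfied
(6,3)A 1/2 satisfied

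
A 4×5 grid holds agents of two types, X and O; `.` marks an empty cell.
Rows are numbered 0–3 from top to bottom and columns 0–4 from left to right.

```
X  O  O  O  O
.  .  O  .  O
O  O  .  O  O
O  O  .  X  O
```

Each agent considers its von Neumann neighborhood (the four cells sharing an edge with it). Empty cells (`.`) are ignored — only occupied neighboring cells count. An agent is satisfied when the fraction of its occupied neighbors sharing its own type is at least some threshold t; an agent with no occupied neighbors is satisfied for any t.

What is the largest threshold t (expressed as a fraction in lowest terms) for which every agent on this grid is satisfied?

0/1

Row 0: (0,0)X 0/1 · (0,1)O 1/2 · (0,2)O 3/3 · (0,3)O 2/2 · (0,4)O 2/2
Row 1: (1,2)O 1/1 · (1,4)O 2/2
Row 2: (2,0)O 2/2 · (2,1)O 2/2 · (2,3)O 1/2 · (2,4)O 3/3
Row 3: (3,0)O 2/2 · (3,1)O 2/2 · (3,3)X 0/2 · (3,4)O 1/2
The smallest same-type fraction is 0/1 at (0,0), which reduces to 0/1. Any threshold above that leaves this agent unsatisfied.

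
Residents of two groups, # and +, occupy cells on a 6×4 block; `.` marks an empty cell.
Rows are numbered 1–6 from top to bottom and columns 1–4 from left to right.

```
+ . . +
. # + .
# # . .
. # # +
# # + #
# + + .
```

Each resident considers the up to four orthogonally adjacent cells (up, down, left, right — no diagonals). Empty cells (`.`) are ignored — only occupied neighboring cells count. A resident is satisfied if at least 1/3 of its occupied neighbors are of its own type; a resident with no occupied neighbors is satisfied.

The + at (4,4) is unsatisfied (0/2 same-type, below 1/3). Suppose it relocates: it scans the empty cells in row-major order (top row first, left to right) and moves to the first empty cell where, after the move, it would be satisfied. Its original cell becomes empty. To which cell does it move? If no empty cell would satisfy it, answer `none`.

Vacating (4,4). Empty cells in order:
  (1,2): 1/2 same-type → satisfied — stop here.

(1,2)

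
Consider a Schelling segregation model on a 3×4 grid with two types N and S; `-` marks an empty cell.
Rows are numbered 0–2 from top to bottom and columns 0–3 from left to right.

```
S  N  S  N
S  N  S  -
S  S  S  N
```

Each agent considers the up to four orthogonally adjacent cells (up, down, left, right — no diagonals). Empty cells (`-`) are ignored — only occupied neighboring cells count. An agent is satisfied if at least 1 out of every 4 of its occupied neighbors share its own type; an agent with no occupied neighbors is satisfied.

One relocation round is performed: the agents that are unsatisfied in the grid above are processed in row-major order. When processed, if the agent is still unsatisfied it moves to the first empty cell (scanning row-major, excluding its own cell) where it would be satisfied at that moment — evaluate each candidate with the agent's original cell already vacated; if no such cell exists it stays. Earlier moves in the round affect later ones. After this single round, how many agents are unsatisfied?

0

Initially unsatisfied (in order): (0,3), (2,3).
  (0,3) → (1,3).
  (2,3): now satisfied by earlier moves; stays.
Resulting grid:
S N S -
S N S N
S S S N
All satisfied now.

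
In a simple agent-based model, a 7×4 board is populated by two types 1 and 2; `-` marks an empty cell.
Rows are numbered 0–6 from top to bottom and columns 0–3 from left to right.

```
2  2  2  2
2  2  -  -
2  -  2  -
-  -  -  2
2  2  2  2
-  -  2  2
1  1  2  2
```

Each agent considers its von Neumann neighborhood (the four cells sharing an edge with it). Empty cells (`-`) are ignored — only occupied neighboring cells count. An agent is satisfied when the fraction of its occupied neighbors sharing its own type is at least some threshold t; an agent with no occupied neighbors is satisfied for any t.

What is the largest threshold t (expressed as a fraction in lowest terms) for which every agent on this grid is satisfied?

1/2

(0,0)2 2/2
(0,1)2 3/3
(0,2)2 2/2
(0,3)2 1/1
(1,0)2 3/3
(1,1)2 2/2
(2,0)2 1/1
(2,2)2 — no occupied neighbors
(3,3)2 1/1
(4,0)2 1/1
(4,1)2 2/2
(4,2)2 3/3
(4,3)2 3/3
(5,2)2 3/3
(5,3)2 3/3
(6,0)1 1/1
(6,1)1 1/2
(6,2)2 2/3
(6,3)2 2/2
The smallest same-type fraction is 1/2 at (6,1), which reduces to 1/2. Any threshold above that leaves this agent unsatisfied.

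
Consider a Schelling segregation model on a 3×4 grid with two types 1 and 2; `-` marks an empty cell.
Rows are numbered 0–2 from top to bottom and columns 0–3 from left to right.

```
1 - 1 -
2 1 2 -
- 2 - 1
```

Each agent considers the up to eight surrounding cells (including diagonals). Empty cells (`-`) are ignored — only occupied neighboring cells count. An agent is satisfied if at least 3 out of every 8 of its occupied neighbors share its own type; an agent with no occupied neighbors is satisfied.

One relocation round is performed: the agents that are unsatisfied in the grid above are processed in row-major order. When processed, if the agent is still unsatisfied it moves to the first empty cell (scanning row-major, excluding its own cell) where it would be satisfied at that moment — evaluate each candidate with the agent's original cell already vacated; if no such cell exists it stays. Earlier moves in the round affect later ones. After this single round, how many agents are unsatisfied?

Initially unsatisfied (in order): (1,0), (1,2), (2,3).
  (1,0) → (0,3).
  (1,2): now satisfied by earlier moves; stays.
  (2,3) → (0,1).
Resulting grid:
1 1 1 2
- 1 2 -
- 2 - -
All satisfied now.

0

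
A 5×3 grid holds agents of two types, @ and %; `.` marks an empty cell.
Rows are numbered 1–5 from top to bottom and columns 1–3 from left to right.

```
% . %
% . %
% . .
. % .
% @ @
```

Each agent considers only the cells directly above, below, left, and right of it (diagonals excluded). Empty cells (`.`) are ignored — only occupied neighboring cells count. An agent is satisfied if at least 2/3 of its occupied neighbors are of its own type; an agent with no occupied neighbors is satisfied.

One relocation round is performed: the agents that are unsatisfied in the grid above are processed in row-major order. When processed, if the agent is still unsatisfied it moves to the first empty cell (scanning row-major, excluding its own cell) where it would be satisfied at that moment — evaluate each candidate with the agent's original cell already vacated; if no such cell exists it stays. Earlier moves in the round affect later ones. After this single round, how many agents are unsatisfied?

Initially unsatisfied (in order): (4,2), (5,1), (5,2).
  (4,2) → (1,2).
  (5,1) → (2,2).
  (5,2): now satisfied by earlier moves; stays.
Resulting grid:
% % %
% % %
% . .
. . .
. @ @
All satisfied now.

0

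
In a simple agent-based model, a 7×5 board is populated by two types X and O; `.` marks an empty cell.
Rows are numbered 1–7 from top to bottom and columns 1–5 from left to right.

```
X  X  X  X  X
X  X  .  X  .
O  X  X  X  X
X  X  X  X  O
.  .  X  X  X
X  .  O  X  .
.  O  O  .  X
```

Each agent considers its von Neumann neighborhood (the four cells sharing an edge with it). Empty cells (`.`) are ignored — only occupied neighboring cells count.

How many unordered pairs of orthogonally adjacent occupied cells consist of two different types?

8

Scan each occupied cell's neighbors to the right and below so each pair is counted once.
From row 1: 0 unlike of 7 pairs (running 0/7).
From row 2: 1 unlike of 4 pairs (running 1/11).
From row 3: 3 unlike of 9 pairs (running 4/20).
From row 4: 2 unlike of 7 pairs (running 6/27).
From row 5: 1 unlike of 4 pairs (running 7/31).
From row 6: 1 unlike of 2 pairs (running 8/33).
From row 7: 0 unlike of 1 pairs (running 8/34).
Total adjacent occupied pairs: 34; unlike-type pairs: 8.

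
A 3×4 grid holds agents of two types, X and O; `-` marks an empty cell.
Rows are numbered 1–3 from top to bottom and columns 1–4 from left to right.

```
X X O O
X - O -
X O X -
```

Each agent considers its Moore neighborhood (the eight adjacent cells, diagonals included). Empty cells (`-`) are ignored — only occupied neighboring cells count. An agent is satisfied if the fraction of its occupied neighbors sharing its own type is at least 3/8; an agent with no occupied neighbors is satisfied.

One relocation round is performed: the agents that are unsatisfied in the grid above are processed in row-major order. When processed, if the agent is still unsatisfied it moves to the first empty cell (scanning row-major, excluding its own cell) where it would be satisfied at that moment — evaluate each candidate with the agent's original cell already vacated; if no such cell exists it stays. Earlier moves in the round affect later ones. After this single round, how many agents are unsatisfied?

0

Initially unsatisfied (in order): (3,2), (3,3).
  (3,2) → (2,4).
  (3,3) → (2,2).
Resulting grid:
X X O O
X X O O
X - - -
All satisfied now.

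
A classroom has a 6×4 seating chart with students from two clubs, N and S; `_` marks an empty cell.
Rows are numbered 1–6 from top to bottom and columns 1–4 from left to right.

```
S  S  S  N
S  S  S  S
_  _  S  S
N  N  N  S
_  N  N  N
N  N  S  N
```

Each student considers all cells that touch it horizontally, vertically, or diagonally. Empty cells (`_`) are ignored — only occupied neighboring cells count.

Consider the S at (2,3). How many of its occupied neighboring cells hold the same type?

Occupied neighbors of (2,3): (1,2)=S, (1,3)=S, (1,4)=N, (2,2)=S, (2,4)=S, (3,3)=S, (3,4)=S.
Same type (S): 6 of 7.

6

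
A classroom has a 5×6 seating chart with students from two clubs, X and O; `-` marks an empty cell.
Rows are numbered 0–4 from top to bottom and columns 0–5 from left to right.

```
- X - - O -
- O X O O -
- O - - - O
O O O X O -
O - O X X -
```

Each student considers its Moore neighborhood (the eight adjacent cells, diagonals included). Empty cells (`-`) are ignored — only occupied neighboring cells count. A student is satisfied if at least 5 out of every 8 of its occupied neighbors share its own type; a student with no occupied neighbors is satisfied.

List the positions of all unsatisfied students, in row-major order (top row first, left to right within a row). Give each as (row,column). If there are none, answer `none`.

(0,1), (1,1), (1,2), (3,2), (3,3), (3,4), (4,2), (4,3)

Row 0: (0,1)X 1/2 not · (0,4)O 2/2 satisfied
Row 1: (1,1)O 1/3 not · (1,2)X 1/4 not · (1,3)O 2/3 satisfied · (1,4)O 3/3 satisfied
Row 2: (2,1)O 4/5 satisfied · (2,5)O 2/2 satisfied
Row 3: (3,0)O 3/3 satisfied · (3,1)O 5/5 satisfied · (3,2)O 3/5 not · (3,3)X 2/5 not · (3,4)O 1/4 not
Row 4: (4,0)O 2/2 satisfied · (4,2)O 2/4 not · (4,3)X 2/5 not · (4,4)X 2/3 satisfied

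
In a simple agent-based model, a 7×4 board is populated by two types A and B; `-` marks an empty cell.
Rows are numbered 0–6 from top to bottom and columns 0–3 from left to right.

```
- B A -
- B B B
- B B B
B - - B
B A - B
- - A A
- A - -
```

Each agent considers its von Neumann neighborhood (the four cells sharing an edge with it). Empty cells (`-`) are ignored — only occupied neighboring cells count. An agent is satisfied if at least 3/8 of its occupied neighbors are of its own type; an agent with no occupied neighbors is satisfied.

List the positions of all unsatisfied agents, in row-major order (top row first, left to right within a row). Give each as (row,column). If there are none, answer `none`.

Row 0: (0,1)B 1/2 ✓ · (0,2)A 0/2 ✗
Row 1: (1,1)B 3/3 ✓ · (1,2)B 3/4 ✓ · (1,3)B 2/2 ✓
Row 2: (2,1)B 2/2 ✓ · (2,2)B 3/3 ✓ · (2,3)B 3/3 ✓
Row 3: (3,0)B 1/1 ✓ · (3,3)B 2/2 ✓
Row 4: (4,0)B 1/2 ✓ · (4,1)A 0/1 ✗ · (4,3)B 1/2 ✓
Row 5: (5,2)A 1/1 ✓ · (5,3)A 1/2 ✓
Row 6: (6,1)A 0/0 ✓

(0,2), (4,1)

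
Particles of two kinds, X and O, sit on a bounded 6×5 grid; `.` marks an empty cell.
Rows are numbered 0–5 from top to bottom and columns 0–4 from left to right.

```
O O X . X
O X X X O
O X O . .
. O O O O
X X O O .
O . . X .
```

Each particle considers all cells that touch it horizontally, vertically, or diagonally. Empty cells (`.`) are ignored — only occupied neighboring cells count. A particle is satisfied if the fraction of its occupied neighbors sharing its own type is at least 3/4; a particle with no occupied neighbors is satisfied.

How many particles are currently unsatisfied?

Row 0: (0,0)O 2/3 ✗ · (0,1)O 2/5 ✗ · (0,2)X 3/4 ✓ · (0,4)X 1/2 ✗
Row 1: (1,0)O 3/5 ✗ · (1,1)X 3/8 ✗ · (1,2)X 4/6 ✗ · (1,3)X 3/5 ✗ · (1,4)O 0/2 ✗
Row 2: (2,0)O 2/4 ✗ · (2,1)X 2/7 ✗ · (2,2)O 3/7 ✗
Row 3: (3,1)O 4/7 ✗ · (3,2)O 5/7 ✗ · (3,3)O 5/5 ✓ · (3,4)O 2/2 ✓
Row 4: (4,0)X 1/3 ✗ · (4,1)X 1/5 ✗ · (4,2)O 4/6 ✗ · (4,3)O 4/5 ✓
Row 5: (5,0)O 0/2 ✗ · (5,3)X 0/2 ✗
Unsatisfied: (0,0), (0,1), (0,4), (1,0), (1,1), (1,2), (1,3), (1,4), (2,0), (2,1), (2,2), (3,1), (3,2), (4,0), (4,1), (4,2), (5,0), (5,3) — 18 in total.

18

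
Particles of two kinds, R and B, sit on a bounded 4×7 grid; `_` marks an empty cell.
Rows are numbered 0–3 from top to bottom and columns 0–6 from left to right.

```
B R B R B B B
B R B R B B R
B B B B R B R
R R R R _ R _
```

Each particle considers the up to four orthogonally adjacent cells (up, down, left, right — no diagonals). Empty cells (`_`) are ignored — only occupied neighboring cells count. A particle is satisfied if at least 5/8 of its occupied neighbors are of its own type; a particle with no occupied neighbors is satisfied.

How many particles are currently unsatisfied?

18

Row 0: (0,0)B 1/2 unhappy · (0,1)R 1/3 unhappy · (0,2)B 1/3 unhappy · (0,3)R 1/3 unhappy · (0,4)B 2/3 ok · (0,5)B 3/3 ok · (0,6)B 1/2 unhappy
Row 1: (1,0)B 2/3 ok · (1,1)R 1/4 unhappy · (1,2)B 2/4 unhappy · (1,3)R 1/4 unhappy · (1,4)B 2/4 unhappy · (1,5)B 3/4 ok · (1,6)R 1/3 unhappy
Row 2: (2,0)B 2/3 ok · (2,1)B 2/4 unhappy · (2,2)B 3/4 ok · (2,3)B 1/4 unhappy · (2,4)R 0/3 unhappy · (2,5)B 1/4 unhappy · (2,6)R 1/2 unhappy
Row 3: (3,0)R 1/2 unhappy · (3,1)R 2/3 ok · (3,2)R 2/3 ok · (3,3)R 1/2 unhappy · (3,5)R 0/1 unhappy
Unsatisfied: (0,0), (0,1), (0,2), (0,3), (0,6), (1,1), (1,2), (1,3), (1,4), (1,6), (2,1), (2,3), (2,4), (2,5), (2,6), (3,0), (3,3), (3,5) — 18 in total.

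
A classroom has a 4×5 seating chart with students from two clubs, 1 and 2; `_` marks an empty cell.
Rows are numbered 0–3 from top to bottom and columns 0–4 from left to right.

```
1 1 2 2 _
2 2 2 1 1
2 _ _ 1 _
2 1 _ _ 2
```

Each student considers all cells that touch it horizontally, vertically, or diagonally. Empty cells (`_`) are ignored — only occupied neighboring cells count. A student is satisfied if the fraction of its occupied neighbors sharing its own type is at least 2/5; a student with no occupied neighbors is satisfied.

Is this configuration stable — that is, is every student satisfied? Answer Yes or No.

No

Row 0: (0,0)1 1/3 unhappy · (0,1)1 1/5 unhappy · (0,2)2 3/5 ok · (0,3)2 2/4 ok
Row 1: (1,0)2 2/4 ok · (1,1)2 4/6 ok · (1,2)2 3/6 ok · (1,3)1 2/5 ok · (1,4)1 2/3 ok
Row 2: (2,0)2 3/4 ok · (2,3)1 2/4 ok
Row 3: (3,0)2 1/2 ok · (3,1)1 0/2 unhappy · (3,4)2 0/1 unhappy
For instance (0,0) has only 1/3 same-type neighbors, below 2/5.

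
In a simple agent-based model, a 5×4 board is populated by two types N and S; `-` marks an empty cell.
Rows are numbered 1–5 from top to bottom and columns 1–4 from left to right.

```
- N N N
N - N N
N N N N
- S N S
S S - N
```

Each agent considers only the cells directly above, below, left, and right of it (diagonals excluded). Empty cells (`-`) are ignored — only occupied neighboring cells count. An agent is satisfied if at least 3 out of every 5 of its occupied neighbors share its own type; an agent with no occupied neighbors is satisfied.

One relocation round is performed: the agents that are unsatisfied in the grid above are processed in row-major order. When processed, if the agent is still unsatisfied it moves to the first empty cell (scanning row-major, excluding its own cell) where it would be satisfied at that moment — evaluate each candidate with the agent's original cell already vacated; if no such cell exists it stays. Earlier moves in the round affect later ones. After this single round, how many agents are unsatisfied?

Initially unsatisfied (in order): (4,2), (4,3), (4,4), (5,4).
  (4,2): no empty cell satisfies it; stays.
  (4,3) → (1,1).
  (4,4) → (4,1).
  (5,4): now satisfied by earlier moves; stays.
Resulting grid:
N N N N
N - N N
N N N N
S S - -
S S - N
All satisfied now.

0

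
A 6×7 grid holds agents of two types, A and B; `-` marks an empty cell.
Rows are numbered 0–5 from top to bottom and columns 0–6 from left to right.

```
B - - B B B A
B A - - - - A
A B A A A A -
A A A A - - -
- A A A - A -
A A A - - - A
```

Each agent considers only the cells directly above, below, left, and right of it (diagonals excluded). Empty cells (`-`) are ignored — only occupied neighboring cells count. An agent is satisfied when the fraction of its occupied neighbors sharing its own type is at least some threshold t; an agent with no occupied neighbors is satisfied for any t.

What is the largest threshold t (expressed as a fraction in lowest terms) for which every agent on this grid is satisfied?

Row 0: (0,0)B 1/1 · (0,3)B 1/1 · (0,4)B 2/2 · (0,5)B 1/2 · (0,6)A 1/2
Row 1: (1,0)B 1/3 · (1,1)A 0/2 · (1,6)A 1/1
Row 2: (2,0)A 1/3 · (2,1)B 0/4 · (2,2)A 2/3 · (2,3)A 3/3 · (2,4)A 2/2 · (2,5)A 1/1
Row 3: (3,0)A 2/2 · (3,1)A 3/4 · (3,2)A 4/4 · (3,3)A 3/3
Row 4: (4,1)A 3/3 · (4,2)A 4/4 · (4,3)A 2/2 · (4,5)A — no occupied neighbors
Row 5: (5,0)A 1/1 · (5,1)A 3/3 · (5,2)A 2/2 · (5,6)A — no occupied neighbors
The smallest same-type fraction is 0/2 at (1,1), which reduces to 0/1. Any threshold above that leaves this agent unsatisfied.

0/1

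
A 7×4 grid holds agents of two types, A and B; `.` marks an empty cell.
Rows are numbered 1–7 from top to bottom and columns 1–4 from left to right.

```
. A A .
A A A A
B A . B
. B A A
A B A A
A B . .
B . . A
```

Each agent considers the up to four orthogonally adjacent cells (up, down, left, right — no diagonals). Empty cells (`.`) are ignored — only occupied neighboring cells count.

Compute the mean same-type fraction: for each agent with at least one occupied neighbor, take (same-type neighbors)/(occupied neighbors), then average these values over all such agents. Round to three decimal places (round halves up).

0.553

Row 1: (1,2)A 2/2 · (1,3)A 2/2
Row 2: (2,1)A 1/2 · (2,2)A 4/4 · (2,3)A 3/3 · (2,4)A 1/2
Row 3: (3,1)B 0/2 · (3,2)A 1/3 · (3,4)B 0/2
Row 4: (4,2)B 1/3 · (4,3)A 2/3 · (4,4)A 2/3
Row 5: (5,1)A 1/2 · (5,2)B 2/4 · (5,3)A 2/3 · (5,4)A 2/2
Row 6: (6,1)A 1/3 · (6,2)B 1/2
Row 7: (7,1)B 0/1 · (7,4)A — no occupied neighbors
Sum over 19 agents: 2/2 + 2/2 + 1/2 + 4/4 + 3/3 + 1/2 + 0/2 + 1/3 + 0/2 + 1/3 + 2/3 + 2/3 + 1/2 + 2/4 + 2/3 + 2/2 + 1/3 + 1/2 + 0/1 = 21/2; mean = 21/2 ÷ 19 = 21/38 = 0.552631… → 0.553.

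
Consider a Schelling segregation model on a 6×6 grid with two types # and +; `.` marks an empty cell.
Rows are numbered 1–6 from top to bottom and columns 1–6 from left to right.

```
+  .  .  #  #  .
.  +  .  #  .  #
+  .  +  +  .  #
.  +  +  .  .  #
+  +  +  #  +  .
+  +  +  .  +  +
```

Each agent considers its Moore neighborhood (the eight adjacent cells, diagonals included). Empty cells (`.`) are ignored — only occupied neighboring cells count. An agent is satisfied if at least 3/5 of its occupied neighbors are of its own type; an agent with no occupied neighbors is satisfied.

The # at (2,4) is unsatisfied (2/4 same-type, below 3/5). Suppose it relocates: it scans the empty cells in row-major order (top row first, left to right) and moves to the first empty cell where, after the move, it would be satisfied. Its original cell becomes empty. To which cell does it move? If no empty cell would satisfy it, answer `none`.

(1,6)

Vacating (2,4). Empty cells in order:
  (1,2): 0/2 same-type → still unsatisfied.
  (1,3): 1/2 same-type → still unsatisfied.
  (1,6): 2/2 same-type → satisfied — stop here.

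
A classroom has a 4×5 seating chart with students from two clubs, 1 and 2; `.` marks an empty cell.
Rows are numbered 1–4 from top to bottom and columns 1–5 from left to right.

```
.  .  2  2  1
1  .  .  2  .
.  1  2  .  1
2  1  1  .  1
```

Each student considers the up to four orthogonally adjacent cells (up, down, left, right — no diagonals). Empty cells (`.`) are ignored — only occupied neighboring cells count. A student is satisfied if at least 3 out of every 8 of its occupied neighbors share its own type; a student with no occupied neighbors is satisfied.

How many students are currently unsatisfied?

3

(1,3)2 1/1 ok
(1,4)2 2/3 ok
(1,5)1 0/1 unhappy
(2,1)1 0/0 ok
(2,4)2 1/1 ok
(3,2)1 1/2 ok
(3,3)2 0/2 unhappy
(3,5)1 1/1 ok
(4,1)2 0/1 unhappy
(4,2)1 2/3 ok
(4,3)1 1/2 ok
(4,5)1 1/1 ok
Unsatisfied: (1,5), (3,3), (4,1) — 3 in total.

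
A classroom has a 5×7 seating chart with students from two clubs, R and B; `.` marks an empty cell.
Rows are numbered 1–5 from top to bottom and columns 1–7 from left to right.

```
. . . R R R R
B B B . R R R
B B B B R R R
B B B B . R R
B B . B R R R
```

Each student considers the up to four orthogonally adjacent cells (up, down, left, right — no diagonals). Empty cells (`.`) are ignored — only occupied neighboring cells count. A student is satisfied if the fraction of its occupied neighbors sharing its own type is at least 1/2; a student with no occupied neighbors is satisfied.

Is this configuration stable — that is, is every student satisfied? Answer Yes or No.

Yes

Row 1: (1,4)R 1/1 ✓ · (1,5)R 3/3 ✓ · (1,6)R 3/3 ✓ · (1,7)R 2/2 ✓
Row 2: (2,1)B 2/2 ✓ · (2,2)B 3/3 ✓ · (2,3)B 2/2 ✓ · (2,5)R 3/3 ✓ · (2,6)R 4/4 ✓ · (2,7)R 3/3 ✓
Row 3: (3,1)B 3/3 ✓ · (3,2)B 4/4 ✓ · (3,3)B 4/4 ✓ · (3,4)B 2/3 ✓ · (3,5)R 2/3 ✓ · (3,6)R 4/4 ✓ · (3,7)R 3/3 ✓
Row 4: (4,1)B 3/3 ✓ · (4,2)B 4/4 ✓ · (4,3)B 3/3 ✓ · (4,4)B 3/3 ✓ · (4,6)R 3/3 ✓ · (4,7)R 3/3 ✓
Row 5: (5,1)B 2/2 ✓ · (5,2)B 2/2 ✓ · (5,4)B 1/2 ✓ · (5,5)R 1/2 ✓ · (5,6)R 3/3 ✓ · (5,7)R 2/2 ✓
All meet the threshold, so the configuration is stable.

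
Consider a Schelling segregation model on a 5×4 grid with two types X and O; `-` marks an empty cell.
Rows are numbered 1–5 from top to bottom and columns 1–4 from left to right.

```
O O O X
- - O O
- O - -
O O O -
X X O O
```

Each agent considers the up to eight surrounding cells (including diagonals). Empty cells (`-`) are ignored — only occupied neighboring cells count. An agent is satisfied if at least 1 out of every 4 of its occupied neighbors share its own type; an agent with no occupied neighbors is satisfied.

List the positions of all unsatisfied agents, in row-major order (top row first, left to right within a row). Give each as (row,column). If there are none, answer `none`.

(1,4), (5,2)

Row 1: (1,1)O 1/1 ok · (1,2)O 3/3 ok · (1,3)O 3/4 ok · (1,4)X 0/3 unhappy
Row 2: (2,3)O 4/5 ok · (2,4)O 2/3 ok
Row 3: (3,2)O 4/4 ok
Row 4: (4,1)O 2/4 ok · (4,2)O 4/6 ok · (4,3)O 4/5 ok
Row 5: (5,1)X 1/3 ok · (5,2)X 1/5 unhappy · (5,3)O 3/4 ok · (5,4)O 2/2 ok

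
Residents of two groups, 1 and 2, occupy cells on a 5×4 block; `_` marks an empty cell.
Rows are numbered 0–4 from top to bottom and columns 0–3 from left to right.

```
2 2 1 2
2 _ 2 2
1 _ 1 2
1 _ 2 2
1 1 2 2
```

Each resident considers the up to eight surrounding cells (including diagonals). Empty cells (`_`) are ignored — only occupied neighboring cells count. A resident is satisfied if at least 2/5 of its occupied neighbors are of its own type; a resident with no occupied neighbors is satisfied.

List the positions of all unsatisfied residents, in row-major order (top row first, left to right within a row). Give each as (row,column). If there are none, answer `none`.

Row 0: (0,0)2 2/2 ✓ · (0,1)2 3/4 ✓ · (0,2)1 0/4 ✗ · (0,3)2 2/3 ✓
Row 1: (1,0)2 2/3 ✓ · (1,2)2 4/6 ✓ · (1,3)2 3/5 ✓
Row 2: (2,0)1 1/2 ✓ · (2,2)1 0/5 ✗ · (2,3)2 4/5 ✓
Row 3: (3,0)1 3/3 ✓ · (3,2)2 4/6 ✓ · (3,3)2 4/5 ✓
Row 4: (4,0)1 2/2 ✓ · (4,1)1 2/4 ✓ · (4,2)2 3/4 ✓ · (4,3)2 3/3 ✓

(0,2), (2,2)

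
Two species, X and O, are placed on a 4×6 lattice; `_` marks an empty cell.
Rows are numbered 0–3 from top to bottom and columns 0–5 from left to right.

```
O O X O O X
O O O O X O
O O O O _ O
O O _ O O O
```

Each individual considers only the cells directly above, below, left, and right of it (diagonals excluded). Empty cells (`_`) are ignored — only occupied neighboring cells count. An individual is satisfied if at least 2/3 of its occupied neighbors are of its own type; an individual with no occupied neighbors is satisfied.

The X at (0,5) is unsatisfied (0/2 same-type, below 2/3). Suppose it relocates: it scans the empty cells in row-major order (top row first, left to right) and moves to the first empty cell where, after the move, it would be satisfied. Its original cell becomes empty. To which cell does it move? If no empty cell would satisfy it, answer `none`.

Vacating (0,5). Empty cells in order:
  (2,4): 1/4 same-type → still unsatisfied.
  (3,2): 0/3 same-type → still unsatisfied.

none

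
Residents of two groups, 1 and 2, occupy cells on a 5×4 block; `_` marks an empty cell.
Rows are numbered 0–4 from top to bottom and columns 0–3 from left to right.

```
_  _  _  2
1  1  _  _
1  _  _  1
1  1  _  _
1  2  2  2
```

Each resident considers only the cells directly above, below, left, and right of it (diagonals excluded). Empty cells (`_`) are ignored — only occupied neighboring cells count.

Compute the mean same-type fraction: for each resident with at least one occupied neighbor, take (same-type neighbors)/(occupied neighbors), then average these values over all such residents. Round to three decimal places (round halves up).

0.815

(0,3)2 — no occupied neighbors
(1,0)1 2/2
(1,1)1 1/1
(2,0)1 2/2
(2,3)1 — no occupied neighbors
(3,0)1 3/3
(3,1)1 1/2
(4,0)1 1/2
(4,1)2 1/3
(4,2)2 2/2
(4,3)2 1/1
Sum over 9 residents: 2/2 + 1/1 + 2/2 + 3/3 + 1/2 + 1/2 + 1/3 + 2/2 + 1/1 = 22/3; mean = 22/3 ÷ 9 = 22/27 = 0.814814… → 0.815.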